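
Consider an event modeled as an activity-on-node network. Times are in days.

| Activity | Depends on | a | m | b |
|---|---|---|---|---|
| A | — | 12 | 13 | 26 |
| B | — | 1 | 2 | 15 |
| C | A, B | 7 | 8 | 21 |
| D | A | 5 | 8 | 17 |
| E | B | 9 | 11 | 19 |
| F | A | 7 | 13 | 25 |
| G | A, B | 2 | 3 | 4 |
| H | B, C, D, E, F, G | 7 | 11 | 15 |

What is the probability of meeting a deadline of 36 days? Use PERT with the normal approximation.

te_A = (12 + 4·13 + 26)/6 = 90/6 = 15; σ²_A = ((26−12)/6)² = 5.444
te_B = (1 + 4·2 + 15)/6 = 24/6 = 4; σ²_B = ((15−1)/6)² = 5.444
te_C = (7 + 4·8 + 21)/6 = 60/6 = 10; σ²_C = ((21−7)/6)² = 5.444
te_D = (5 + 4·8 + 17)/6 = 54/6 = 9; σ²_D = ((17−5)/6)² = 4.000
te_E = (9 + 4·11 + 19)/6 = 72/6 = 12; σ²_E = ((19−9)/6)² = 2.778
te_F = (7 + 4·13 + 25)/6 = 84/6 = 14; σ²_F = ((25−7)/6)² = 9.000
te_G = (2 + 4·3 + 4)/6 = 18/6 = 3; σ²_G = ((4−2)/6)² = 0.111
te_H = (7 + 4·11 + 15)/6 = 66/6 = 11; σ²_H = ((15−7)/6)² = 1.778

Forward pass:
ES_A = 0; EF_A = 15
ES_B = 0; EF_B = 4
ES_C = max(EF_A=15, EF_B=4) = 15; EF_C = 15+10 = 25
ES_D = 15; EF_D = 15+9 = 24
ES_E = 4; EF_E = 4+12 = 16
ES_F = 15; EF_F = 15+14 = 29
ES_G = max(EF_A=15, EF_B=4) = 15; EF_G = 15+3 = 18
ES_H = max(EF_B=4, EF_C=25, EF_D=24, EF_E=16, EF_F=29, EF_G=18) = 29; EF_H = 29+11 = 40
Expected project duration μ = 40 days. Critical path: A → F → H.

Variance along critical path = 5.444 + 9.000 + 1.778 = 16.222; σ = √16.222 = 4.028 days.
Z = (36 − 40) / 4.028 = -0.993
P(T ≤ 36) = Φ(-0.993) ≈ 0.160

0.160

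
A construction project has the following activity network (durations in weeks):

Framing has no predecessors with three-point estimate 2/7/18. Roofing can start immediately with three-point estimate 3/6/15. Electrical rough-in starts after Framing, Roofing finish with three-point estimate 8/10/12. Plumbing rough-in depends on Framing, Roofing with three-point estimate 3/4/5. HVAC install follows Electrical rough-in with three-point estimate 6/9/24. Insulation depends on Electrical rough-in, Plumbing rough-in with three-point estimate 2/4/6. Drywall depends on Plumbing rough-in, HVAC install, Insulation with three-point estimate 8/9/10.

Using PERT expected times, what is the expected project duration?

38 weeks

te_Framing = (2 + 4·7 + 18)/6 = 48/6 = 8
te_Roofing = (3 + 4·6 + 15)/6 = 42/6 = 7
te_Electrical rough-in = (8 + 4·10 + 12)/6 = 60/6 = 10
te_Plumbing rough-in = (3 + 4·4 + 5)/6 = 24/6 = 4
te_HVAC install = (6 + 4·9 + 24)/6 = 66/6 = 11
te_Insulation = (2 + 4·4 + 6)/6 = 24/6 = 4
te_Drywall = (8 + 4·9 + 10)/6 = 54/6 = 9

Forward pass:
ES_Framing = 0; EF_Framing = 8
ES_Roofing = 0; EF_Roofing = 7
ES_Electrical rough-in = max(EF_Framing=8, EF_Roofing=7) = 8; EF_Electrical rough-in = 8+10 = 18
ES_Plumbing rough-in = max(EF_Framing=8, EF_Roofing=7) = 8; EF_Plumbing rough-in = 8+4 = 12
ES_HVAC install = 18; EF_HVAC install = 18+11 = 29
ES_Insulation = max(EF_Electrical rough-in=18, EF_Plumbing rough-in=12) = 18; EF_Insulation = 18+4 = 22
ES_Drywall = max(EF_Plumbing rough-in=12, EF_HVAC install=29, EF_Insulation=22) = 29; EF_Drywall = 29+9 = 38
Expected project duration μ = 38 weeks. Critical path: Framing → Electrical rough-in → HVAC install → Drywall.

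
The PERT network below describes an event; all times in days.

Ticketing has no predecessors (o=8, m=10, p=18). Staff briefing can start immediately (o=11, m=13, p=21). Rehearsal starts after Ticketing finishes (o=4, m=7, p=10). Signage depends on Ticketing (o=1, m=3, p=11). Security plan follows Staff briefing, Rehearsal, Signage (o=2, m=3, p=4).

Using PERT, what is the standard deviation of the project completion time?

1.97 days

te_Ticketing = (8 + 4·10 + 18)/6 = 66/6 = 11; σ²_Ticketing = ((18−8)/6)² = 2.778
te_Staff briefing = (11 + 4·13 + 21)/6 = 84/6 = 14; σ²_Staff briefing = ((21−11)/6)² = 2.778
te_Rehearsal = (4 + 4·7 + 10)/6 = 42/6 = 7; σ²_Rehearsal = ((10−4)/6)² = 1.000
te_Signage = (1 + 4·3 + 11)/6 = 24/6 = 4; σ²_Signage = ((11−1)/6)² = 2.778
te_Security plan = (2 + 4·3 + 4)/6 = 18/6 = 3; σ²_Security plan = ((4−2)/6)² = 0.111

Forward pass:
ES_Ticketing = 0; EF_Ticketing = 11
ES_Staff briefing = 0; EF_Staff briefing = 14
ES_Rehearsal = 11; EF_Rehearsal = 11+7 = 18
ES_Signage = 11; EF_Signage = 11+4 = 15
ES_Security plan = max(EF_Staff briefing=14, EF_Rehearsal=18, EF_Signage=15) = 18; EF_Security plan = 18+3 = 21
Expected project duration μ = 21 days. Critical path: Ticketing → Rehearsal → Security plan.

Variance along critical path = 2.778 + 1.000 + 0.111 = 3.889
σ = √3.889 = 1.972 days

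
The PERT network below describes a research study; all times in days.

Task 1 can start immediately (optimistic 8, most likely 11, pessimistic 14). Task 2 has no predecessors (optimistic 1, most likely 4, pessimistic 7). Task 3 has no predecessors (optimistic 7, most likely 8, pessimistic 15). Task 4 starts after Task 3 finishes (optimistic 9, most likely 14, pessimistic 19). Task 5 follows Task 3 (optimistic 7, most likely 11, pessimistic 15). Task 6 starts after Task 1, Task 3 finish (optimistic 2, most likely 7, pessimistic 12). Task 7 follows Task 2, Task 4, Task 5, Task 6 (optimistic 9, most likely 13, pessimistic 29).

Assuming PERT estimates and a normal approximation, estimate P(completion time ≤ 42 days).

te_Task 1 = (8 + 4·11 + 14)/6 = 66/6 = 11; σ²_Task 1 = ((14−8)/6)² = 1.000
te_Task 2 = (1 + 4·4 + 7)/6 = 24/6 = 4; σ²_Task 2 = ((7−1)/6)² = 1.000
te_Task 3 = (7 + 4·8 + 15)/6 = 54/6 = 9; σ²_Task 3 = ((15−7)/6)² = 1.778
te_Task 4 = (9 + 4·14 + 19)/6 = 84/6 = 14; σ²_Task 4 = ((19−9)/6)² = 2.778
te_Task 5 = (7 + 4·11 + 15)/6 = 66/6 = 11; σ²_Task 5 = ((15−7)/6)² = 1.778
te_Task 6 = (2 + 4·7 + 12)/6 = 42/6 = 7; σ²_Task 6 = ((12−2)/6)² = 2.778
te_Task 7 = (9 + 4·13 + 29)/6 = 90/6 = 15; σ²_Task 7 = ((29−9)/6)² = 11.111

Forward pass:
ES_Task 1 = 0; EF_Task 1 = 11
ES_Task 2 = 0; EF_Task 2 = 4
ES_Task 3 = 0; EF_Task 3 = 9
ES_Task 4 = 9; EF_Task 4 = 9+14 = 23
ES_Task 5 = 9; EF_Task 5 = 9+11 = 20
ES_Task 6 = max(EF_Task 1=11, EF_Task 3=9) = 11; EF_Task 6 = 11+7 = 18
ES_Task 7 = max(EF_Task 2=4, EF_Task 4=23, EF_Task 5=20, EF_Task 6=18) = 23; EF_Task 7 = 23+15 = 38
Expected project duration μ = 38 days. Critical path: Task 3 → Task 4 → Task 7.

Variance along critical path = 1.778 + 2.778 + 11.111 = 15.667; σ = √15.667 = 3.958 days.
Z = (42 − 38) / 3.958 = 1.011
P(T ≤ 42) = Φ(1.011) ≈ 0.844

0.844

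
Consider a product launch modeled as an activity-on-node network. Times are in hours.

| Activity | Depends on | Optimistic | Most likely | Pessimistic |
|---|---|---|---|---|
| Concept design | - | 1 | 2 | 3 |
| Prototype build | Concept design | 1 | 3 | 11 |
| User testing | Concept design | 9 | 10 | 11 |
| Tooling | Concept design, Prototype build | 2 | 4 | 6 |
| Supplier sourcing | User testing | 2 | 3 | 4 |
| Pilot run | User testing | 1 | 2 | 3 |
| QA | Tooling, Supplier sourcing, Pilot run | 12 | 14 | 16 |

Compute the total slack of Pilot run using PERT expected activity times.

te_Concept design = (1 + 4·2 + 3)/6 = 12/6 = 2
te_Prototype build = (1 + 4·3 + 11)/6 = 24/6 = 4
te_User testing = (9 + 4·10 + 11)/6 = 60/6 = 10
te_Tooling = (2 + 4·4 + 6)/6 = 24/6 = 4
te_Supplier sourcing = (2 + 4·3 + 4)/6 = 18/6 = 3
te_Pilot run = (1 + 4·2 + 3)/6 = 12/6 = 2
te_QA = (12 + 4·14 + 16)/6 = 84/6 = 14

Forward pass:
ES_Concept design = 0; EF_Concept design = 2
ES_Prototype build = 2; EF_Prototype build = 2+4 = 6
ES_User testing = 2; EF_User testing = 2+10 = 12
ES_Tooling = max(EF_Concept design=2, EF_Prototype build=6) = 6; EF_Tooling = 6+4 = 10
ES_Supplier sourcing = 12; EF_Supplier sourcing = 12+3 = 15
ES_Pilot run = 12; EF_Pilot run = 12+2 = 14
ES_QA = max(EF_Tooling=10, EF_Supplier sourcing=15, EF_Pilot run=14) = 15; EF_QA = 15+14 = 29
Expected project duration μ = 29 hours. Critical path: Concept design → User testing → Supplier sourcing → QA.

Backward pass:
LF_QA = 29; LS_QA = 29−14 = 15
LF_Pilot run = LS_QA = 15; LS_Pilot run = 15−2 = 13
LF_Supplier sourcing = LS_QA = 15; LS_Supplier sourcing = 15−3 = 12
LF_Tooling = LS_QA = 15; LS_Tooling = 15−4 = 11
LF_User testing = min(LS_Supplier sourcing=12, LS_Pilot run=13) = 12; LS_User testing = 12−10 = 2
LF_Prototype build = LS_Tooling = 11; LS_Prototype build = 11−4 = 7
LF_Concept design = min(LS_Prototype build=7, LS_User testing=2, LS_Tooling=11) = 2; LS_Concept design = 2−2 = 0
Slack_Pilot run = LS_Pilot run − ES_Pilot run = 13 − 12 = 1

1 hours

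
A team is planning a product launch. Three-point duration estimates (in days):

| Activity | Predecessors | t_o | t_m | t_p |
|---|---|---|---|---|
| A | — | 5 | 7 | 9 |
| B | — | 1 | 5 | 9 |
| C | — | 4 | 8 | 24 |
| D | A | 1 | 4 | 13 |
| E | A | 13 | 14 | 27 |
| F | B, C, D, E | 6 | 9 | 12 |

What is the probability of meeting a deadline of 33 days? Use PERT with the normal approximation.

0.648

te_A = (5 + 4·7 + 9)/6 = 42/6 = 7; σ²_A = ((9−5)/6)² = 0.444
te_B = (1 + 4·5 + 9)/6 = 30/6 = 5; σ²_B = ((9−1)/6)² = 1.778
te_C = (4 + 4·8 + 24)/6 = 60/6 = 10; σ²_C = ((24−4)/6)² = 11.111
te_D = (1 + 4·4 + 13)/6 = 30/6 = 5; σ²_D = ((13−1)/6)² = 4.000
te_E = (13 + 4·14 + 27)/6 = 96/6 = 16; σ²_E = ((27−13)/6)² = 5.444
te_F = (6 + 4·9 + 12)/6 = 54/6 = 9; σ²_F = ((12−6)/6)² = 1.000

Forward pass:
ES_A = 0; EF_A = 7
ES_B = 0; EF_B = 5
ES_C = 0; EF_C = 10
ES_D = 7; EF_D = 7+5 = 12
ES_E = 7; EF_E = 7+16 = 23
ES_F = max(EF_B=5, EF_C=10, EF_D=12, EF_E=23) = 23; EF_F = 23+9 = 32
Expected project duration μ = 32 days. Critical path: A → E → F.

Variance along critical path = 0.444 + 5.444 + 1.000 = 6.889; σ = √6.889 = 2.625 days.
Z = (33 − 32) / 2.625 = 0.381
P(T ≤ 33) = Φ(0.381) ≈ 0.648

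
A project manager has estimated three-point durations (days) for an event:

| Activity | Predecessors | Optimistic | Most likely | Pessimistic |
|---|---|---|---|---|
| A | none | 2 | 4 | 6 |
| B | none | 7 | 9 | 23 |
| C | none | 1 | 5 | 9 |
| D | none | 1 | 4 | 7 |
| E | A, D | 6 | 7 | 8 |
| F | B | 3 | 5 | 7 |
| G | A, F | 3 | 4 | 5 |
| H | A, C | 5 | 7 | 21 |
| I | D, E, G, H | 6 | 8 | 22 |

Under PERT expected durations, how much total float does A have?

7 days

te_A = (2 + 4·4 + 6)/6 = 24/6 = 4
te_B = (7 + 4·9 + 23)/6 = 66/6 = 11
te_C = (1 + 4·5 + 9)/6 = 30/6 = 5
te_D = (1 + 4·4 + 7)/6 = 24/6 = 4
te_E = (6 + 4·7 + 8)/6 = 42/6 = 7
te_F = (3 + 4·5 + 7)/6 = 30/6 = 5
te_G = (3 + 4·4 + 5)/6 = 24/6 = 4
te_H = (5 + 4·7 + 21)/6 = 54/6 = 9
te_I = (6 + 4·8 + 22)/6 = 60/6 = 10

Forward pass:
ES_A = 0; EF_A = 4
ES_B = 0; EF_B = 11
ES_C = 0; EF_C = 5
ES_D = 0; EF_D = 4
ES_E = max(EF_A=4, EF_D=4) = 4; EF_E = 4+7 = 11
ES_F = 11; EF_F = 11+5 = 16
ES_G = max(EF_A=4, EF_F=16) = 16; EF_G = 16+4 = 20
ES_H = max(EF_A=4, EF_C=5) = 5; EF_H = 5+9 = 14
ES_I = max(EF_D=4, EF_E=11, EF_G=20, EF_H=14) = 20; EF_I = 20+10 = 30
Expected project duration μ = 30 days. Critical path: B → F → G → I.

Backward pass:
LF_I = 30; LS_I = 30−10 = 20
LF_H = LS_I = 20; LS_H = 20−9 = 11
LF_G = LS_I = 20; LS_G = 20−4 = 16
LF_F = LS_G = 16; LS_F = 16−5 = 11
LF_E = LS_I = 20; LS_E = 20−7 = 13
LF_D = min(LS_E=13, LS_I=20) = 13; LS_D = 13−4 = 9
LF_C = LS_H = 11; LS_C = 11−5 = 6
LF_B = LS_F = 11; LS_B = 11−11 = 0
LF_A = min(LS_E=13, LS_G=16, LS_H=11) = 11; LS_A = 11−4 = 7
Slack_A = LS_A − ES_A = 7 − 0 = 7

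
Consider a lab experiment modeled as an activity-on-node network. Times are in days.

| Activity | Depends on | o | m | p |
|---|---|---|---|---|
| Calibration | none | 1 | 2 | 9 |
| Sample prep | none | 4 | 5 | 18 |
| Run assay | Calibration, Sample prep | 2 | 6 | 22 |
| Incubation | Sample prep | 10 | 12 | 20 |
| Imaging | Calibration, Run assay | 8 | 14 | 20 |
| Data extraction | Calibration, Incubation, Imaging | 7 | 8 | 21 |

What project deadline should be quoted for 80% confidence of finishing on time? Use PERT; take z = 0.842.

43.3 days

te_Calibration = (1 + 4·2 + 9)/6 = 18/6 = 3; σ²_Calibration = ((9−1)/6)² = 1.778
te_Sample prep = (4 + 4·5 + 18)/6 = 42/6 = 7; σ²_Sample prep = ((18−4)/6)² = 5.444
te_Run assay = (2 + 4·6 + 22)/6 = 48/6 = 8; σ²_Run assay = ((22−2)/6)² = 11.111
te_Incubation = (10 + 4·12 + 20)/6 = 78/6 = 13; σ²_Incubation = ((20−10)/6)² = 2.778
te_Imaging = (8 + 4·14 + 20)/6 = 84/6 = 14; σ²_Imaging = ((20−8)/6)² = 4.000
te_Data extraction = (7 + 4·8 + 21)/6 = 60/6 = 10; σ²_Data extraction = ((21−7)/6)² = 5.444

Forward pass:
ES_Calibration = 0; EF_Calibration = 3
ES_Sample prep = 0; EF_Sample prep = 7
ES_Run assay = max(EF_Calibration=3, EF_Sample prep=7) = 7; EF_Run assay = 7+8 = 15
ES_Incubation = 7; EF_Incubation = 7+13 = 20
ES_Imaging = max(EF_Calibration=3, EF_Run assay=15) = 15; EF_Imaging = 15+14 = 29
ES_Data extraction = max(EF_Calibration=3, EF_Incubation=20, EF_Imaging=29) = 29; EF_Data extraction = 29+10 = 39
Expected project duration μ = 39 days. Critical path: Sample prep → Run assay → Imaging → Data extraction.

Variance along critical path = 5.444 + 11.111 + 4.000 + 5.444 = 26.000; σ = 5.099 days.
D = μ + z·σ = 39 + 0.842·5.099 = 43.3 days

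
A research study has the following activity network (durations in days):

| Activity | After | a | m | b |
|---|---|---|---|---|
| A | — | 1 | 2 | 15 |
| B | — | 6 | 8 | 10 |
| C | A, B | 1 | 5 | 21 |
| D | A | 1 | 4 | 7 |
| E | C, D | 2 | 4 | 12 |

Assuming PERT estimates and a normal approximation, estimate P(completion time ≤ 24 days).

0.855

te_A = (1 + 4·2 + 15)/6 = 24/6 = 4; σ²_A = ((15−1)/6)² = 5.444
te_B = (6 + 4·8 + 10)/6 = 48/6 = 8; σ²_B = ((10−6)/6)² = 0.444
te_C = (1 + 4·5 + 21)/6 = 42/6 = 7; σ²_C = ((21−1)/6)² = 11.111
te_D = (1 + 4·4 + 7)/6 = 24/6 = 4; σ²_D = ((7−1)/6)² = 1.000
te_E = (2 + 4·4 + 12)/6 = 30/6 = 5; σ²_E = ((12−2)/6)² = 2.778

Forward pass:
ES_A = 0; EF_A = 4
ES_B = 0; EF_B = 8
ES_C = max(EF_A=4, EF_B=8) = 8; EF_C = 8+7 = 15
ES_D = 4; EF_D = 4+4 = 8
ES_E = max(EF_C=15, EF_D=8) = 15; EF_E = 15+5 = 20
Expected project duration μ = 20 days. Critical path: B → C → E.

Variance along critical path = 0.444 + 11.111 + 2.778 = 14.333; σ = √14.333 = 3.786 days.
Z = (24 − 20) / 3.786 = 1.057
P(T ≤ 24) = Φ(1.057) ≈ 0.855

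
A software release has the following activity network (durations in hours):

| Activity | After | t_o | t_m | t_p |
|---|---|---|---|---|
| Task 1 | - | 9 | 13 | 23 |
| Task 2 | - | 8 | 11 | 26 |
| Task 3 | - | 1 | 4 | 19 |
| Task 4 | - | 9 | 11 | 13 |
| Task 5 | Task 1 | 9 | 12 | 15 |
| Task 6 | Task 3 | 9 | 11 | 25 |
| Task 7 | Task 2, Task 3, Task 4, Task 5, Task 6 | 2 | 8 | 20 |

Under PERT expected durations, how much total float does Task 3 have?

7 hours

te_Task 1 = (9 + 4·13 + 23)/6 = 84/6 = 14
te_Task 2 = (8 + 4·11 + 26)/6 = 78/6 = 13
te_Task 3 = (1 + 4·4 + 19)/6 = 36/6 = 6
te_Task 4 = (9 + 4·11 + 13)/6 = 66/6 = 11
te_Task 5 = (9 + 4·12 + 15)/6 = 72/6 = 12
te_Task 6 = (9 + 4·11 + 25)/6 = 78/6 = 13
te_Task 7 = (2 + 4·8 + 20)/6 = 54/6 = 9

Forward pass:
ES_Task 1 = 0; EF_Task 1 = 14
ES_Task 2 = 0; EF_Task 2 = 13
ES_Task 3 = 0; EF_Task 3 = 6
ES_Task 4 = 0; EF_Task 4 = 11
ES_Task 5 = 14; EF_Task 5 = 14+12 = 26
ES_Task 6 = 6; EF_Task 6 = 6+13 = 19
ES_Task 7 = max(EF_Task 2=13, EF_Task 3=6, EF_Task 4=11, EF_Task 5=26, EF_Task 6=19) = 26; EF_Task 7 = 26+9 = 35
Expected project duration μ = 35 hours. Critical path: Task 1 → Task 5 → Task 7.

Backward pass:
LF_Task 7 = 35; LS_Task 7 = 35−9 = 26
LF_Task 6 = LS_Task 7 = 26; LS_Task 6 = 26−13 = 13
LF_Task 5 = LS_Task 7 = 26; LS_Task 5 = 26−12 = 14
LF_Task 4 = LS_Task 7 = 26; LS_Task 4 = 26−11 = 15
LF_Task 3 = min(LS_Task 6=13, LS_Task 7=26) = 13; LS_Task 3 = 13−6 = 7
LF_Task 2 = LS_Task 7 = 26; LS_Task 2 = 26−13 = 13
LF_Task 1 = LS_Task 5 = 14; LS_Task 1 = 14−14 = 0
Slack_Task 3 = LS_Task 3 − ES_Task 3 = 7 − 0 = 7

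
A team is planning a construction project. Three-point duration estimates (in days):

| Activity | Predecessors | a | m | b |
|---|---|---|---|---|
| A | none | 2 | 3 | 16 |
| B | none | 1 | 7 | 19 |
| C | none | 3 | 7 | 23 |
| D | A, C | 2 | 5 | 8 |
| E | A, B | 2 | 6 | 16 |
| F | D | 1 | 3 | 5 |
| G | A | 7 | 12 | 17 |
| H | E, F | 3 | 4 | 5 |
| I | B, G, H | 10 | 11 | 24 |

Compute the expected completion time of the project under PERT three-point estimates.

te_A = (2 + 4·3 + 16)/6 = 30/6 = 5
te_B = (1 + 4·7 + 19)/6 = 48/6 = 8
te_C = (3 + 4·7 + 23)/6 = 54/6 = 9
te_D = (2 + 4·5 + 8)/6 = 30/6 = 5
te_E = (2 + 4·6 + 16)/6 = 42/6 = 7
te_F = (1 + 4·3 + 5)/6 = 18/6 = 3
te_G = (7 + 4·12 + 17)/6 = 72/6 = 12
te_H = (3 + 4·4 + 5)/6 = 24/6 = 4
te_I = (10 + 4·11 + 24)/6 = 78/6 = 13

Forward pass:
ES_A = 0; EF_A = 5
ES_B = 0; EF_B = 8
ES_C = 0; EF_C = 9
ES_D = max(EF_A=5, EF_C=9) = 9; EF_D = 9+5 = 14
ES_E = max(EF_A=5, EF_B=8) = 8; EF_E = 8+7 = 15
ES_F = 14; EF_F = 14+3 = 17
ES_G = 5; EF_G = 5+12 = 17
ES_H = max(EF_E=15, EF_F=17) = 17; EF_H = 17+4 = 21
ES_I = max(EF_B=8, EF_G=17, EF_H=21) = 21; EF_I = 21+13 = 34
Expected project duration μ = 34 days. Critical path: C → D → F → H → I.

34 days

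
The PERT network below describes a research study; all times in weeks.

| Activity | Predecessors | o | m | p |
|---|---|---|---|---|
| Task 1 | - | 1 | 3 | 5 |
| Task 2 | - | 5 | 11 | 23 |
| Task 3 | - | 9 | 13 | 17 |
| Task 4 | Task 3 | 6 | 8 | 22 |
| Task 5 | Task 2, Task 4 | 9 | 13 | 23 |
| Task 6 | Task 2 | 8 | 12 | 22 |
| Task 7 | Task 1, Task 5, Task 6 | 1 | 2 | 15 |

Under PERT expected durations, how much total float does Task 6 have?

te_Task 1 = (1 + 4·3 + 5)/6 = 18/6 = 3
te_Task 2 = (5 + 4·11 + 23)/6 = 72/6 = 12
te_Task 3 = (9 + 4·13 + 17)/6 = 78/6 = 13
te_Task 4 = (6 + 4·8 + 22)/6 = 60/6 = 10
te_Task 5 = (9 + 4·13 + 23)/6 = 84/6 = 14
te_Task 6 = (8 + 4·12 + 22)/6 = 78/6 = 13
te_Task 7 = (1 + 4·2 + 15)/6 = 24/6 = 4

Forward pass:
ES_Task 1 = 0; EF_Task 1 = 3
ES_Task 2 = 0; EF_Task 2 = 12
ES_Task 3 = 0; EF_Task 3 = 13
ES_Task 4 = 13; EF_Task 4 = 13+10 = 23
ES_Task 5 = max(EF_Task 2=12, EF_Task 4=23) = 23; EF_Task 5 = 23+14 = 37
ES_Task 6 = 12; EF_Task 6 = 12+13 = 25
ES_Task 7 = max(EF_Task 1=3, EF_Task 5=37, EF_Task 6=25) = 37; EF_Task 7 = 37+4 = 41
Expected project duration μ = 41 weeks. Critical path: Task 3 → Task 4 → Task 5 → Task 7.

Backward pass:
LF_Task 7 = 41; LS_Task 7 = 41−4 = 37
LF_Task 6 = LS_Task 7 = 37; LS_Task 6 = 37−13 = 24
LF_Task 5 = LS_Task 7 = 37; LS_Task 5 = 37−14 = 23
LF_Task 4 = LS_Task 5 = 23; LS_Task 4 = 23−10 = 13
LF_Task 3 = LS_Task 4 = 13; LS_Task 3 = 13−13 = 0
LF_Task 2 = min(LS_Task 5=23, LS_Task 6=24) = 23; LS_Task 2 = 23−12 = 11
LF_Task 1 = LS_Task 7 = 37; LS_Task 1 = 37−3 = 34
Slack_Task 6 = LS_Task 6 − ES_Task 6 = 24 − 12 = 12

12 weeks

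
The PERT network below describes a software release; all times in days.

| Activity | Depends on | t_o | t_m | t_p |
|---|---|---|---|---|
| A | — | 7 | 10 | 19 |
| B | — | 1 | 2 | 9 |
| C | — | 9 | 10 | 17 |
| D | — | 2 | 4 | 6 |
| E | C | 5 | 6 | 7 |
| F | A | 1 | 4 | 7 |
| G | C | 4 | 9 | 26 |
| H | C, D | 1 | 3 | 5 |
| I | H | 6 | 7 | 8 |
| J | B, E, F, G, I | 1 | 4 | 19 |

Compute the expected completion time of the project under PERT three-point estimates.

28 days

te_A = (7 + 4·10 + 19)/6 = 66/6 = 11
te_B = (1 + 4·2 + 9)/6 = 18/6 = 3
te_C = (9 + 4·10 + 17)/6 = 66/6 = 11
te_D = (2 + 4·4 + 6)/6 = 24/6 = 4
te_E = (5 + 4·6 + 7)/6 = 36/6 = 6
te_F = (1 + 4·4 + 7)/6 = 24/6 = 4
te_G = (4 + 4·9 + 26)/6 = 66/6 = 11
te_H = (1 + 4·3 + 5)/6 = 18/6 = 3
te_I = (6 + 4·7 + 8)/6 = 42/6 = 7
te_J = (1 + 4·4 + 19)/6 = 36/6 = 6

Forward pass:
ES_A = 0; EF_A = 11
ES_B = 0; EF_B = 3
ES_C = 0; EF_C = 11
ES_D = 0; EF_D = 4
ES_E = 11; EF_E = 11+6 = 17
ES_F = 11; EF_F = 11+4 = 15
ES_G = 11; EF_G = 11+11 = 22
ES_H = max(EF_C=11, EF_D=4) = 11; EF_H = 11+3 = 14
ES_I = 14; EF_I = 14+7 = 21
ES_J = max(EF_B=3, EF_E=17, EF_F=15, EF_G=22, EF_I=21) = 22; EF_J = 22+6 = 28
Expected project duration μ = 28 days. Critical path: C → G → J.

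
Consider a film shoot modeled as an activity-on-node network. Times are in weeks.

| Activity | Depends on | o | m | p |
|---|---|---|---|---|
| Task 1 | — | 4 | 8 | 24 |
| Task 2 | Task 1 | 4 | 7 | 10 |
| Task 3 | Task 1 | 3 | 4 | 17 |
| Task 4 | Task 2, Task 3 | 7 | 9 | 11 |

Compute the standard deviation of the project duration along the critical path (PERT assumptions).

3.54 weeks

te_Task 1 = (4 + 4·8 + 24)/6 = 60/6 = 10; σ²_Task 1 = ((24−4)/6)² = 11.111
te_Task 2 = (4 + 4·7 + 10)/6 = 42/6 = 7; σ²_Task 2 = ((10−4)/6)² = 1.000
te_Task 3 = (3 + 4·4 + 17)/6 = 36/6 = 6; σ²_Task 3 = ((17−3)/6)² = 5.444
te_Task 4 = (7 + 4·9 + 11)/6 = 54/6 = 9; σ²_Task 4 = ((11−7)/6)² = 0.444

Forward pass:
ES_Task 1 = 0; EF_Task 1 = 10
ES_Task 2 = 10; EF_Task 2 = 10+7 = 17
ES_Task 3 = 10; EF_Task 3 = 10+6 = 16
ES_Task 4 = max(EF_Task 2=17, EF_Task 3=16) = 17; EF_Task 4 = 17+9 = 26
Expected project duration μ = 26 weeks. Critical path: Task 1 → Task 2 → Task 4.

Variance along critical path = 11.111 + 1.000 + 0.444 = 12.556
σ = √12.556 = 3.543 weeks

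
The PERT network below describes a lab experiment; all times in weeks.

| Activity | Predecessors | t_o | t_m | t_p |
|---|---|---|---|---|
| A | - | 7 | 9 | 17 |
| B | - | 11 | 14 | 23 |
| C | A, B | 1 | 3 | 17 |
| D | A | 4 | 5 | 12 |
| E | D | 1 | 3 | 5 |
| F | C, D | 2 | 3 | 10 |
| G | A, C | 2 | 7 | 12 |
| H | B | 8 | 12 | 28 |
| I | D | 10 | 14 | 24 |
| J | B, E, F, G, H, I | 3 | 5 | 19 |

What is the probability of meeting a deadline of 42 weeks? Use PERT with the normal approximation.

te_A = (7 + 4·9 + 17)/6 = 60/6 = 10; σ²_A = ((17−7)/6)² = 2.778
te_B = (11 + 4·14 + 23)/6 = 90/6 = 15; σ²_B = ((23−11)/6)² = 4.000
te_C = (1 + 4·3 + 17)/6 = 30/6 = 5; σ²_C = ((17−1)/6)² = 7.111
te_D = (4 + 4·5 + 12)/6 = 36/6 = 6; σ²_D = ((12−4)/6)² = 1.778
te_E = (1 + 4·3 + 5)/6 = 18/6 = 3; σ²_E = ((5−1)/6)² = 0.444
te_F = (2 + 4·3 + 10)/6 = 24/6 = 4; σ²_F = ((10−2)/6)² = 1.778
te_G = (2 + 4·7 + 12)/6 = 42/6 = 7; σ²_G = ((12−2)/6)² = 2.778
te_H = (8 + 4·12 + 28)/6 = 84/6 = 14; σ²_H = ((28−8)/6)² = 11.111
te_I = (10 + 4·14 + 24)/6 = 90/6 = 15; σ²_I = ((24−10)/6)² = 5.444
te_J = (3 + 4·5 + 19)/6 = 42/6 = 7; σ²_J = ((19−3)/6)² = 7.111

Forward pass:
ES_A = 0; EF_A = 10
ES_B = 0; EF_B = 15
ES_C = max(EF_A=10, EF_B=15) = 15; EF_C = 15+5 = 20
ES_D = 10; EF_D = 10+6 = 16
ES_E = 16; EF_E = 16+3 = 19
ES_F = max(EF_C=20, EF_D=16) = 20; EF_F = 20+4 = 24
ES_G = max(EF_A=10, EF_C=20) = 20; EF_G = 20+7 = 27
ES_H = 15; EF_H = 15+14 = 29
ES_I = 16; EF_I = 16+15 = 31
ES_J = max(EF_B=15, EF_E=19, EF_F=24, EF_G=27, EF_H=29, EF_I=31) = 31; EF_J = 31+7 = 38
Expected project duration μ = 38 weeks. Critical path: A → D → I → J.

Variance along critical path = 2.778 + 1.778 + 5.444 + 7.111 = 17.111; σ = √17.111 = 4.137 weeks.
Z = (42 − 38) / 4.137 = 0.967
P(T ≤ 42) = Φ(0.967) ≈ 0.833

0.833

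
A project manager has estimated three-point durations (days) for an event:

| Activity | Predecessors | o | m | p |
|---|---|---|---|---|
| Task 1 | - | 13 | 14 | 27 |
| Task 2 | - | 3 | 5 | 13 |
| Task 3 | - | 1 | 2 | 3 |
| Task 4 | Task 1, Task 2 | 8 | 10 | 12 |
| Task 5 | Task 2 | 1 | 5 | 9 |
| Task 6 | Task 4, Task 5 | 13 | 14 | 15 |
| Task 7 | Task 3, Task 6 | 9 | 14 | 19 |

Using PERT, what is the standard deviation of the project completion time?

2.96 days

te_Task 1 = (13 + 4·14 + 27)/6 = 96/6 = 16; σ²_Task 1 = ((27−13)/6)² = 5.444
te_Task 2 = (3 + 4·5 + 13)/6 = 36/6 = 6; σ²_Task 2 = ((13−3)/6)² = 2.778
te_Task 3 = (1 + 4·2 + 3)/6 = 12/6 = 2; σ²_Task 3 = ((3−1)/6)² = 0.111
te_Task 4 = (8 + 4·10 + 12)/6 = 60/6 = 10; σ²_Task 4 = ((12−8)/6)² = 0.444
te_Task 5 = (1 + 4·5 + 9)/6 = 30/6 = 5; σ²_Task 5 = ((9−1)/6)² = 1.778
te_Task 6 = (13 + 4·14 + 15)/6 = 84/6 = 14; σ²_Task 6 = ((15−13)/6)² = 0.111
te_Task 7 = (9 + 4·14 + 19)/6 = 84/6 = 14; σ²_Task 7 = ((19−9)/6)² = 2.778

Forward pass:
ES_Task 1 = 0; EF_Task 1 = 16
ES_Task 2 = 0; EF_Task 2 = 6
ES_Task 3 = 0; EF_Task 3 = 2
ES_Task 4 = max(EF_Task 1=16, EF_Task 2=6) = 16; EF_Task 4 = 16+10 = 26
ES_Task 5 = 6; EF_Task 5 = 6+5 = 11
ES_Task 6 = max(EF_Task 4=26, EF_Task 5=11) = 26; EF_Task 6 = 26+14 = 40
ES_Task 7 = max(EF_Task 3=2, EF_Task 6=40) = 40; EF_Task 7 = 40+14 = 54
Expected project duration μ = 54 days. Critical path: Task 1 → Task 4 → Task 6 → Task 7.

Variance along critical path = 5.444 + 0.444 + 0.111 + 2.778 = 8.778
σ = √8.778 = 2.963 days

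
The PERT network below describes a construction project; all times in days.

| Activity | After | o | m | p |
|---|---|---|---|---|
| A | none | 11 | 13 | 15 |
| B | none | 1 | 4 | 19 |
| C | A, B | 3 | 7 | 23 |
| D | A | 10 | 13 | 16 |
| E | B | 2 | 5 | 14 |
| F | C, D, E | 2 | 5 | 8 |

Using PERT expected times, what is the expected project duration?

te_A = (11 + 4·13 + 15)/6 = 78/6 = 13
te_B = (1 + 4·4 + 19)/6 = 36/6 = 6
te_C = (3 + 4·7 + 23)/6 = 54/6 = 9
te_D = (10 + 4·13 + 16)/6 = 78/6 = 13
te_E = (2 + 4·5 + 14)/6 = 36/6 = 6
te_F = (2 + 4·5 + 8)/6 = 30/6 = 5

Forward pass:
ES_A = 0; EF_A = 13
ES_B = 0; EF_B = 6
ES_C = max(EF_A=13, EF_B=6) = 13; EF_C = 13+9 = 22
ES_D = 13; EF_D = 13+13 = 26
ES_E = 6; EF_E = 6+6 = 12
ES_F = max(EF_C=22, EF_D=26, EF_E=12) = 26; EF_F = 26+5 = 31
Expected project duration μ = 31 days. Critical path: A → D → F.

31 days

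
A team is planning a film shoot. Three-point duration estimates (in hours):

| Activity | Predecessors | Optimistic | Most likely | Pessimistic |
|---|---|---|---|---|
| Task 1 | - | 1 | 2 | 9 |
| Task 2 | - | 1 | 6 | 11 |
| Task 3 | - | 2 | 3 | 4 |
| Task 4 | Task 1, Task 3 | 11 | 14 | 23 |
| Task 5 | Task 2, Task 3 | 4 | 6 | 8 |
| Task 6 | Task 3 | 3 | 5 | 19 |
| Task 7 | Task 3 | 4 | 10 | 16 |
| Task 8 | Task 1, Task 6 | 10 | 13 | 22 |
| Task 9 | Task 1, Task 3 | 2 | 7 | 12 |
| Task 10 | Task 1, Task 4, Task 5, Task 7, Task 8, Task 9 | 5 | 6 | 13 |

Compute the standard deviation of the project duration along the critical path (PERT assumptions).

3.61 hours

te_Task 1 = (1 + 4·2 + 9)/6 = 18/6 = 3; σ²_Task 1 = ((9−1)/6)² = 1.778
te_Task 2 = (1 + 4·6 + 11)/6 = 36/6 = 6; σ²_Task 2 = ((11−1)/6)² = 2.778
te_Task 3 = (2 + 4·3 + 4)/6 = 18/6 = 3; σ²_Task 3 = ((4−2)/6)² = 0.111
te_Task 4 = (11 + 4·14 + 23)/6 = 90/6 = 15; σ²_Task 4 = ((23−11)/6)² = 4.000
te_Task 5 = (4 + 4·6 + 8)/6 = 36/6 = 6; σ²_Task 5 = ((8−4)/6)² = 0.444
te_Task 6 = (3 + 4·5 + 19)/6 = 42/6 = 7; σ²_Task 6 = ((19−3)/6)² = 7.111
te_Task 7 = (4 + 4·10 + 16)/6 = 60/6 = 10; σ²_Task 7 = ((16−4)/6)² = 4.000
te_Task 8 = (10 + 4·13 + 22)/6 = 84/6 = 14; σ²_Task 8 = ((22−10)/6)² = 4.000
te_Task 9 = (2 + 4·7 + 12)/6 = 42/6 = 7; σ²_Task 9 = ((12−2)/6)² = 2.778
te_Task 10 = (5 + 4·6 + 13)/6 = 42/6 = 7; σ²_Task 10 = ((13−5)/6)² = 1.778

Forward pass:
ES_Task 1 = 0; EF_Task 1 = 3
ES_Task 2 = 0; EF_Task 2 = 6
ES_Task 3 = 0; EF_Task 3 = 3
ES_Task 4 = max(EF_Task 1=3, EF_Task 3=3) = 3; EF_Task 4 = 3+15 = 18
ES_Task 5 = max(EF_Task 2=6, EF_Task 3=3) = 6; EF_Task 5 = 6+6 = 12
ES_Task 6 = 3; EF_Task 6 = 3+7 = 10
ES_Task 7 = 3; EF_Task 7 = 3+10 = 13
ES_Task 8 = max(EF_Task 1=3, EF_Task 6=10) = 10; EF_Task 8 = 10+14 = 24
ES_Task 9 = max(EF_Task 1=3, EF_Task 3=3) = 3; EF_Task 9 = 3+7 = 10
ES_Task 10 = max(EF_Task 1=3, EF_Task 4=18, EF_Task 5=12, EF_Task 7=13, EF_Task 8=24, EF_Task 9=10) = 24; EF_Task 10 = 24+7 = 31
Expected project duration μ = 31 hours. Critical path: Task 3 → Task 6 → Task 8 → Task 10.

Variance along critical path = 0.111 + 7.111 + 4.000 + 1.778 = 13.000
σ = √13.000 = 3.606 hours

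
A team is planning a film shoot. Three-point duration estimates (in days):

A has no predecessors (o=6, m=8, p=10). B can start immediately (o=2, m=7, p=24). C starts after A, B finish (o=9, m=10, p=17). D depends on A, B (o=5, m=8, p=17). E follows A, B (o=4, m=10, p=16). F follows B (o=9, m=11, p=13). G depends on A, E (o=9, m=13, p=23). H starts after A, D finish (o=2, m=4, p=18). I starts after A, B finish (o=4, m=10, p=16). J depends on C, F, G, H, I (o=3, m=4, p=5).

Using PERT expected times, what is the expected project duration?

te_A = (6 + 4·8 + 10)/6 = 48/6 = 8
te_B = (2 + 4·7 + 24)/6 = 54/6 = 9
te_C = (9 + 4·10 + 17)/6 = 66/6 = 11
te_D = (5 + 4·8 + 17)/6 = 54/6 = 9
te_E = (4 + 4·10 + 16)/6 = 60/6 = 10
te_F = (9 + 4·11 + 13)/6 = 66/6 = 11
te_G = (9 + 4·13 + 23)/6 = 84/6 = 14
te_H = (2 + 4·4 + 18)/6 = 36/6 = 6
te_I = (4 + 4·10 + 16)/6 = 60/6 = 10
te_J = (3 + 4·4 + 5)/6 = 24/6 = 4

Forward pass:
ES_A = 0; EF_A = 8
ES_B = 0; EF_B = 9
ES_C = max(EF_A=8, EF_B=9) = 9; EF_C = 9+11 = 20
ES_D = max(EF_A=8, EF_B=9) = 9; EF_D = 9+9 = 18
ES_E = max(EF_A=8, EF_B=9) = 9; EF_E = 9+10 = 19
ES_F = 9; EF_F = 9+11 = 20
ES_G = max(EF_A=8, EF_E=19) = 19; EF_G = 19+14 = 33
ES_H = max(EF_A=8, EF_D=18) = 18; EF_H = 18+6 = 24
ES_I = max(EF_A=8, EF_B=9) = 9; EF_I = 9+10 = 19
ES_J = max(EF_C=20, EF_F=20, EF_G=33, EF_H=24, EF_I=19) = 33; EF_J = 33+4 = 37
Expected project duration μ = 37 days. Critical path: B → E → G → J.

37 days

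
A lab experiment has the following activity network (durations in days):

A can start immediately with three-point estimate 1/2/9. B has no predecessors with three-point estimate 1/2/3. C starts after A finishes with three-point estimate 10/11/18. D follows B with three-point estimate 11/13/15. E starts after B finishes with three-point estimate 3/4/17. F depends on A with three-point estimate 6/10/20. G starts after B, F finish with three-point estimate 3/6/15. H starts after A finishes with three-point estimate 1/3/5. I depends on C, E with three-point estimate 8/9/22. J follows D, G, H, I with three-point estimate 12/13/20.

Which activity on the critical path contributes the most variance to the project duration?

I

te_A = (1 + 4·2 + 9)/6 = 18/6 = 3; σ²_A = ((9−1)/6)² = 1.778
te_B = (1 + 4·2 + 3)/6 = 12/6 = 2; σ²_B = ((3−1)/6)² = 0.111
te_C = (10 + 4·11 + 18)/6 = 72/6 = 12; σ²_C = ((18−10)/6)² = 1.778
te_D = (11 + 4·13 + 15)/6 = 78/6 = 13; σ²_D = ((15−11)/6)² = 0.444
te_E = (3 + 4·4 + 17)/6 = 36/6 = 6; σ²_E = ((17−3)/6)² = 5.444
te_F = (6 + 4·10 + 20)/6 = 66/6 = 11; σ²_F = ((20−6)/6)² = 5.444
te_G = (3 + 4·6 + 15)/6 = 42/6 = 7; σ²_G = ((15−3)/6)² = 4.000
te_H = (1 + 4·3 + 5)/6 = 18/6 = 3; σ²_H = ((5−1)/6)² = 0.444
te_I = (8 + 4·9 + 22)/6 = 66/6 = 11; σ²_I = ((22−8)/6)² = 5.444
te_J = (12 + 4·13 + 20)/6 = 84/6 = 14; σ²_J = ((20−12)/6)² = 1.778

Forward pass:
ES_A = 0; EF_A = 3
ES_B = 0; EF_B = 2
ES_C = 3; EF_C = 3+12 = 15
ES_D = 2; EF_D = 2+13 = 15
ES_E = 2; EF_E = 2+6 = 8
ES_F = 3; EF_F = 3+11 = 14
ES_G = max(EF_B=2, EF_F=14) = 14; EF_G = 14+7 = 21
ES_H = 3; EF_H = 3+3 = 6
ES_I = max(EF_C=15, EF_E=8) = 15; EF_I = 15+11 = 26
ES_J = max(EF_D=15, EF_G=21, EF_H=6, EF_I=26) = 26; EF_J = 26+14 = 40
Expected project duration μ = 40 days. Critical path: A → C → I → J.

Variances on critical path: σ²_A=1.778, σ²_C=1.778, σ²_I=5.444, σ²_J=1.778.
Largest is σ²_I = 5.444.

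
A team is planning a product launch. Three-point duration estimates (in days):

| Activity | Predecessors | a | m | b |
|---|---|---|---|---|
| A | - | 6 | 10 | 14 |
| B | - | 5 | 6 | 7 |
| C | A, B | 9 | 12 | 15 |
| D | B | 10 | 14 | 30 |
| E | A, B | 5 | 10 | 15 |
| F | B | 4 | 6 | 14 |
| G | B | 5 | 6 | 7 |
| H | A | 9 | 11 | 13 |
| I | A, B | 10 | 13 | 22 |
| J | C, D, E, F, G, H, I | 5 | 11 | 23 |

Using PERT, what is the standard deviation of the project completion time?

3.84 days

te_A = (6 + 4·10 + 14)/6 = 60/6 = 10; σ²_A = ((14−6)/6)² = 1.778
te_B = (5 + 4·6 + 7)/6 = 36/6 = 6; σ²_B = ((7−5)/6)² = 0.111
te_C = (9 + 4·12 + 15)/6 = 72/6 = 12; σ²_C = ((15−9)/6)² = 1.000
te_D = (10 + 4·14 + 30)/6 = 96/6 = 16; σ²_D = ((30−10)/6)² = 11.111
te_E = (5 + 4·10 + 15)/6 = 60/6 = 10; σ²_E = ((15−5)/6)² = 2.778
te_F = (4 + 4·6 + 14)/6 = 42/6 = 7; σ²_F = ((14−4)/6)² = 2.778
te_G = (5 + 4·6 + 7)/6 = 36/6 = 6; σ²_G = ((7−5)/6)² = 0.111
te_H = (9 + 4·11 + 13)/6 = 66/6 = 11; σ²_H = ((13−9)/6)² = 0.444
te_I = (10 + 4·13 + 22)/6 = 84/6 = 14; σ²_I = ((22−10)/6)² = 4.000
te_J = (5 + 4·11 + 23)/6 = 72/6 = 12; σ²_J = ((23−5)/6)² = 9.000

Forward pass:
ES_A = 0; EF_A = 10
ES_B = 0; EF_B = 6
ES_C = max(EF_A=10, EF_B=6) = 10; EF_C = 10+12 = 22
ES_D = 6; EF_D = 6+16 = 22
ES_E = max(EF_A=10, EF_B=6) = 10; EF_E = 10+10 = 20
ES_F = 6; EF_F = 6+7 = 13
ES_G = 6; EF_G = 6+6 = 12
ES_H = 10; EF_H = 10+11 = 21
ES_I = max(EF_A=10, EF_B=6) = 10; EF_I = 10+14 = 24
ES_J = max(EF_C=22, EF_D=22, EF_E=20, EF_F=13, EF_G=12, EF_H=21, EF_I=24) = 24; EF_J = 24+12 = 36
Expected project duration μ = 36 days. Critical path: A → I → J.

Variance along critical path = 1.778 + 4.000 + 9.000 = 14.778
σ = √14.778 = 3.844 days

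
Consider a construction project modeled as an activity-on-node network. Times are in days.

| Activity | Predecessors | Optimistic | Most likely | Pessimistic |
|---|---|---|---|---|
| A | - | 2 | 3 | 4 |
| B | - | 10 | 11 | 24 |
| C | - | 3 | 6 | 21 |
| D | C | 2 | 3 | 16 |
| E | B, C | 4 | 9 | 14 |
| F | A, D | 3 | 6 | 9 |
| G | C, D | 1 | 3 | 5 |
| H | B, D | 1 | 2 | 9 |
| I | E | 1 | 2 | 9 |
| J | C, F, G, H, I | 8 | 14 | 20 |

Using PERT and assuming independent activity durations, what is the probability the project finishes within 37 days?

te_A = (2 + 4·3 + 4)/6 = 18/6 = 3; σ²_A = ((4−2)/6)² = 0.111
te_B = (10 + 4·11 + 24)/6 = 78/6 = 13; σ²_B = ((24−10)/6)² = 5.444
te_C = (3 + 4·6 + 21)/6 = 48/6 = 8; σ²_C = ((21−3)/6)² = 9.000
te_D = (2 + 4·3 + 16)/6 = 30/6 = 5; σ²_D = ((16−2)/6)² = 5.444
te_E = (4 + 4·9 + 14)/6 = 54/6 = 9; σ²_E = ((14−4)/6)² = 2.778
te_F = (3 + 4·6 + 9)/6 = 36/6 = 6; σ²_F = ((9−3)/6)² = 1.000
te_G = (1 + 4·3 + 5)/6 = 18/6 = 3; σ²_G = ((5−1)/6)² = 0.444
te_H = (1 + 4·2 + 9)/6 = 18/6 = 3; σ²_H = ((9−1)/6)² = 1.778
te_I = (1 + 4·2 + 9)/6 = 18/6 = 3; σ²_I = ((9−1)/6)² = 1.778
te_J = (8 + 4·14 + 20)/6 = 84/6 = 14; σ²_J = ((20−8)/6)² = 4.000

Forward pass:
ES_A = 0; EF_A = 3
ES_B = 0; EF_B = 13
ES_C = 0; EF_C = 8
ES_D = 8; EF_D = 8+5 = 13
ES_E = max(EF_B=13, EF_C=8) = 13; EF_E = 13+9 = 22
ES_F = max(EF_A=3, EF_D=13) = 13; EF_F = 13+6 = 19
ES_G = max(EF_C=8, EF_D=13) = 13; EF_G = 13+3 = 16
ES_H = max(EF_B=13, EF_D=13) = 13; EF_H = 13+3 = 16
ES_I = 22; EF_I = 22+3 = 25
ES_J = max(EF_C=8, EF_F=19, EF_G=16, EF_H=16, EF_I=25) = 25; EF_J = 25+14 = 39
Expected project duration μ = 39 days. Critical path: B → E → I → J.

Variance along critical path = 5.444 + 2.778 + 1.778 + 4.000 = 14.000; σ = √14.000 = 3.742 days.
Z = (37 − 39) / 3.742 = -0.535
P(T ≤ 37) = Φ(-0.535) ≈ 0.296

0.296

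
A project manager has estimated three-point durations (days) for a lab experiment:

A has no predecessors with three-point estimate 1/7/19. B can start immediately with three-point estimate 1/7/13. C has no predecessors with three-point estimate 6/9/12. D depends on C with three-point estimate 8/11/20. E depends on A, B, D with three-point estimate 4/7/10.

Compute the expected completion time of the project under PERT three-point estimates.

te_A = (1 + 4·7 + 19)/6 = 48/6 = 8
te_B = (1 + 4·7 + 13)/6 = 42/6 = 7
te_C = (6 + 4·9 + 12)/6 = 54/6 = 9
te_D = (8 + 4·11 + 20)/6 = 72/6 = 12
te_E = (4 + 4·7 + 10)/6 = 42/6 = 7

Forward pass:
ES_A = 0; EF_A = 8
ES_B = 0; EF_B = 7
ES_C = 0; EF_C = 9
ES_D = 9; EF_D = 9+12 = 21
ES_E = max(EF_A=8, EF_B=7, EF_D=21) = 21; EF_E = 21+7 = 28
Expected project duration μ = 28 days. Critical path: C → D → E.

28 days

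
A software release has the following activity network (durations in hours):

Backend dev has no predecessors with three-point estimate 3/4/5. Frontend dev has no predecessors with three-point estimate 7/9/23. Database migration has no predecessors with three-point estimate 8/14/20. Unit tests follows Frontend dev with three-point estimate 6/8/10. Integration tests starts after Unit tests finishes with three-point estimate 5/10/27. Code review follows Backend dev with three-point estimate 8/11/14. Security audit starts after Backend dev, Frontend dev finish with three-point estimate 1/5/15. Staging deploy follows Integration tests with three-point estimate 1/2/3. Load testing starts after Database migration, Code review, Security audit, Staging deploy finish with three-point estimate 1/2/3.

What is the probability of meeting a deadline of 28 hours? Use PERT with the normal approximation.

0.064

te_Backend dev = (3 + 4·4 + 5)/6 = 24/6 = 4; σ²_Backend dev = ((5−3)/6)² = 0.111
te_Frontend dev = (7 + 4·9 + 23)/6 = 66/6 = 11; σ²_Frontend dev = ((23−7)/6)² = 7.111
te_Database migration = (8 + 4·14 + 20)/6 = 84/6 = 14; σ²_Database migration = ((20−8)/6)² = 4.000
te_Unit tests = (6 + 4·8 + 10)/6 = 48/6 = 8; σ²_Unit tests = ((10−6)/6)² = 0.444
te_Integration tests = (5 + 4·10 + 27)/6 = 72/6 = 12; σ²_Integration tests = ((27−5)/6)² = 13.444
te_Code review = (8 + 4·11 + 14)/6 = 66/6 = 11; σ²_Code review = ((14−8)/6)² = 1.000
te_Security audit = (1 + 4·5 + 15)/6 = 36/6 = 6; σ²_Security audit = ((15−1)/6)² = 5.444
te_Staging deploy = (1 + 4·2 + 3)/6 = 12/6 = 2; σ²_Staging deploy = ((3−1)/6)² = 0.111
te_Load testing = (1 + 4·2 + 3)/6 = 12/6 = 2; σ²_Load testing = ((3−1)/6)² = 0.111

Forward pass:
ES_Backend dev = 0; EF_Backend dev = 4
ES_Frontend dev = 0; EF_Frontend dev = 11
ES_Database migration = 0; EF_Database migration = 14
ES_Unit tests = 11; EF_Unit tests = 11+8 = 19
ES_Integration tests = 19; EF_Integration tests = 19+12 = 31
ES_Code review = 4; EF_Code review = 4+11 = 15
ES_Security audit = max(EF_Backend dev=4, EF_Frontend dev=11) = 11; EF_Security audit = 11+6 = 17
ES_Staging deploy = 31; EF_Staging deploy = 31+2 = 33
ES_Load testing = max(EF_Database migration=14, EF_Code review=15, EF_Security audit=17, EF_Staging deploy=33) = 33; EF_Load testing = 33+2 = 35
Expected project duration μ = 35 hours. Critical path: Frontend dev → Unit tests → Integration tests → Staging deploy → Load testing.

Variance along critical path = 7.111 + 0.444 + 13.444 + 0.111 + 0.111 = 21.222; σ = √21.222 = 4.607 hours.
Z = (28 − 35) / 4.607 = -1.520
P(T ≤ 28) = Φ(-1.520) ≈ 0.064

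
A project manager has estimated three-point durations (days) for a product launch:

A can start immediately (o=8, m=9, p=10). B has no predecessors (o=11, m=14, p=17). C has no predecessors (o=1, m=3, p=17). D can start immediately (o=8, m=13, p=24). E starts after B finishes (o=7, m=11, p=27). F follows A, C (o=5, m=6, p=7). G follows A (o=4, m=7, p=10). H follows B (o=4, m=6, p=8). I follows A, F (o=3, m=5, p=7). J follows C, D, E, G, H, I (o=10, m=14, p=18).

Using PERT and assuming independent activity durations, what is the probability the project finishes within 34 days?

te_A = (8 + 4·9 + 10)/6 = 54/6 = 9; σ²_A = ((10−8)/6)² = 0.111
te_B = (11 + 4·14 + 17)/6 = 84/6 = 14; σ²_B = ((17−11)/6)² = 1.000
te_C = (1 + 4·3 + 17)/6 = 30/6 = 5; σ²_C = ((17−1)/6)² = 7.111
te_D = (8 + 4·13 + 24)/6 = 84/6 = 14; σ²_D = ((24−8)/6)² = 7.111
te_E = (7 + 4·11 + 27)/6 = 78/6 = 13; σ²_E = ((27−7)/6)² = 11.111
te_F = (5 + 4·6 + 7)/6 = 36/6 = 6; σ²_F = ((7−5)/6)² = 0.111
te_G = (4 + 4·7 + 10)/6 = 42/6 = 7; σ²_G = ((10−4)/6)² = 1.000
te_H = (4 + 4·6 + 8)/6 = 36/6 = 6; σ²_H = ((8−4)/6)² = 0.444
te_I = (3 + 4·5 + 7)/6 = 30/6 = 5; σ²_I = ((7−3)/6)² = 0.444
te_J = (10 + 4·14 + 18)/6 = 84/6 = 14; σ²_J = ((18−10)/6)² = 1.778

Forward pass:
ES_A = 0; EF_A = 9
ES_B = 0; EF_B = 14
ES_C = 0; EF_C = 5
ES_D = 0; EF_D = 14
ES_E = 14; EF_E = 14+13 = 27
ES_F = max(EF_A=9, EF_C=5) = 9; EF_F = 9+6 = 15
ES_G = 9; EF_G = 9+7 = 16
ES_H = 14; EF_H = 14+6 = 20
ES_I = max(EF_A=9, EF_F=15) = 15; EF_I = 15+5 = 20
ES_J = max(EF_C=5, EF_D=14, EF_E=27, EF_G=16, EF_H=20, EF_I=20) = 27; EF_J = 27+14 = 41
Expected project duration μ = 41 days. Critical path: B → E → J.

Variance along critical path = 1.000 + 11.111 + 1.778 = 13.889; σ = √13.889 = 3.727 days.
Z = (34 − 41) / 3.727 = -1.878
P(T ≤ 34) = Φ(-1.878) ≈ 0.030

0.030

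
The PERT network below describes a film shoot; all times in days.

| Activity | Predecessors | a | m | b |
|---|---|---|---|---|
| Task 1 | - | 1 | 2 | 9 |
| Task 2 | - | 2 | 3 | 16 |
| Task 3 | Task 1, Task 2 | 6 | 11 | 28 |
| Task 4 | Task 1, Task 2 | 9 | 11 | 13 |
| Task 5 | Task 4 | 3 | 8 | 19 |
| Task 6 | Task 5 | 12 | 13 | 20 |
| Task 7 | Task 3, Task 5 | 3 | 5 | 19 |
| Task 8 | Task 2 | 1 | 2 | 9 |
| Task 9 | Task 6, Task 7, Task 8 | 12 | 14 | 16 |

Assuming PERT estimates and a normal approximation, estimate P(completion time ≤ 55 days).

0.696

te_Task 1 = (1 + 4·2 + 9)/6 = 18/6 = 3; σ²_Task 1 = ((9−1)/6)² = 1.778
te_Task 2 = (2 + 4·3 + 16)/6 = 30/6 = 5; σ²_Task 2 = ((16−2)/6)² = 5.444
te_Task 3 = (6 + 4·11 + 28)/6 = 78/6 = 13; σ²_Task 3 = ((28−6)/6)² = 13.444
te_Task 4 = (9 + 4·11 + 13)/6 = 66/6 = 11; σ²_Task 4 = ((13−9)/6)² = 0.444
te_Task 5 = (3 + 4·8 + 19)/6 = 54/6 = 9; σ²_Task 5 = ((19−3)/6)² = 7.111
te_Task 6 = (12 + 4·13 + 20)/6 = 84/6 = 14; σ²_Task 6 = ((20−12)/6)² = 1.778
te_Task 7 = (3 + 4·5 + 19)/6 = 42/6 = 7; σ²_Task 7 = ((19−3)/6)² = 7.111
te_Task 8 = (1 + 4·2 + 9)/6 = 18/6 = 3; σ²_Task 8 = ((9−1)/6)² = 1.778
te_Task 9 = (12 + 4·14 + 16)/6 = 84/6 = 14; σ²_Task 9 = ((16−12)/6)² = 0.444

Forward pass:
ES_Task 1 = 0; EF_Task 1 = 3
ES_Task 2 = 0; EF_Task 2 = 5
ES_Task 3 = max(EF_Task 1=3, EF_Task 2=5) = 5; EF_Task 3 = 5+13 = 18
ES_Task 4 = max(EF_Task 1=3, EF_Task 2=5) = 5; EF_Task 4 = 5+11 = 16
ES_Task 5 = 16; EF_Task 5 = 16+9 = 25
ES_Task 6 = 25; EF_Task 6 = 25+14 = 39
ES_Task 7 = max(EF_Task 3=18, EF_Task 5=25) = 25; EF_Task 7 = 25+7 = 32
ES_Task 8 = 5; EF_Task 8 = 5+3 = 8
ES_Task 9 = max(EF_Task 6=39, EF_Task 7=32, EF_Task 8=8) = 39; EF_Task 9 = 39+14 = 53
Expected project duration μ = 53 days. Critical path: Task 2 → Task 4 → Task 5 → Task 6 → Task 9.

Variance along critical path = 5.444 + 0.444 + 7.111 + 1.778 + 0.444 = 15.222; σ = √15.222 = 3.902 days.
Z = (55 − 53) / 3.902 = 0.513
P(T ≤ 55) = Φ(0.513) ≈ 0.696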